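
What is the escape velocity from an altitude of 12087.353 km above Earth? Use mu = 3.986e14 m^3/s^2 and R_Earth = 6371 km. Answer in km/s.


r = 6371.0 + 12087.353 = 18458.3530 km = 1.8458353e+07 m
v_esc = sqrt(2*mu/r) = sqrt(2*3.986e14 / 1.8458353e+07)
v_esc = 6571.8429 m/s = 6.5718 km/s

6.5718 km/s


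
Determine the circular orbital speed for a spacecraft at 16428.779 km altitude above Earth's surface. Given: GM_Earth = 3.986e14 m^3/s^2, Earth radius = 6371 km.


r = R_E + alt = 6371.0 + 16428.779 = 22799.7790 km = 2.2799779e+07 m
v = sqrt(mu/r) = sqrt(3.986e14 / 2.2799779e+07) = 4181.2230 m/s = 4.1812 km/s

4.1812 km/s


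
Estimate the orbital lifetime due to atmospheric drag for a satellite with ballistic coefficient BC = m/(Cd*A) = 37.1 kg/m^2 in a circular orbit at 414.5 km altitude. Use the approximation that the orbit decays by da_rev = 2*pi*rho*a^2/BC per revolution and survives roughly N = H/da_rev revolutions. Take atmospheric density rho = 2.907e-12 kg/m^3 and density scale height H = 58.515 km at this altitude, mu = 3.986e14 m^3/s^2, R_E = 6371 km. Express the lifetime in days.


a = R_E + alt = 6785.5000 km = 6.7855e+06 m
da_rev = 2*pi*rho*a^2/BC = 2*pi*2.907e-12*(6.7855e+06)^2/37.1 = 22.668078 m per revolution
N = H/da_rev = 58515.0000 m / 22.668078 m = 2581.3834 revolutions
P = 2*pi*sqrt(a^3/mu) = 5562.6791 s
lifetime = N*P = 2581.3834 * 5562.6791 = 1.4359407e+07 s = 166.1968 days

166.1968 days


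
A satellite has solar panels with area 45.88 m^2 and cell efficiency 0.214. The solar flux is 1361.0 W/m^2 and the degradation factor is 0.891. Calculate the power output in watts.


P = area * eta * S * degradation
P = 45.88 * 0.214 * 1361.0 * 0.891
P = 11906.1956 W

11906.1956 W


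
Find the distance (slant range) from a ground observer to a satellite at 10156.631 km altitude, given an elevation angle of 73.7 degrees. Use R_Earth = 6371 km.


h = 10156.631 km, el = 73.7 deg
d = -R_E*sin(el) + sqrt((R_E*sin(el))^2 + 2*R_E*h + h^2)
d = -6371.0000*sin(1.2863) + sqrt((6371.0000*0.9598053)^2 + 2*6371.0000*10156.631 + 10156.631^2)
d = 10315.6978 km

10315.6978 km


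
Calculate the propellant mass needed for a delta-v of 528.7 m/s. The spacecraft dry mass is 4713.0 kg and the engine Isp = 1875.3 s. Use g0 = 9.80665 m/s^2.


ve = Isp * g0 = 1875.3 * 9.80665 = 18390.410745 m/s
mass ratio = exp(dv/ve) = exp(528.7/18390.410745) = 1.02916591
m_prop = m_dry * (mr - 1) = 4713.0 * (1.02916591 - 1)
m_prop = 137.4589 kg

137.4589 kg


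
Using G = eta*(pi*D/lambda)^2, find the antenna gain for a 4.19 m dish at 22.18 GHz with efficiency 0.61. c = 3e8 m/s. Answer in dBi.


lambda = c/f = 3e8 / 2.218e+10 = 0.0135257 m
G = eta*(pi*D/lambda)^2 = 0.61*(pi*4.19/0.0135257)^2
G = 577747.6671 (linear)
G = 10*log10(577747.6671) = 57.6174 dBi

57.6174 dBi


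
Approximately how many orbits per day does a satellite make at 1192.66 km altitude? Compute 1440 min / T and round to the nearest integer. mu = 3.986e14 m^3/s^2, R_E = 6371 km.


r = 7.56366e+06 m
T = 2*pi*sqrt(r^3/mu) = 6546.5007 s = 109.1083 min
revs/day = 1440 / 109.1083 = 13.1979
Rounded: 13 revolutions per day

13 revolutions per day


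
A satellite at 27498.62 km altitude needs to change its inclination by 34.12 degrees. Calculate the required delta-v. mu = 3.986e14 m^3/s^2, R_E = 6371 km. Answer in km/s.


r = 33869.6200 km = 3.386962e+07 m
V = sqrt(mu/r) = 3430.5479 m/s
di = 34.12 deg = 0.5955063 rad
dV = 2*V*sin(di/2) = 2*3430.5479*sin(0.2977532)
dV = 2012.8601 m/s = 2.0129 km/s

2.0129 km/s


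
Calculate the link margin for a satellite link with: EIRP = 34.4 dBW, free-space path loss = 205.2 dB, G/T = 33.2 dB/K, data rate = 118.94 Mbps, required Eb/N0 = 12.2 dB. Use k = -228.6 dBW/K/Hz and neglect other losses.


C/N0 = EIRP - FSPL + G/T - k = 34.4 - 205.2 + 33.2 - (-228.6)
C/N0 = 91.0000 dB-Hz
R_b = 118.94 Mbps = 1.1894e+08 bps -> 10*log10(R_b) = 80.7533 dB-Hz
Eb/N0 = C/N0 - 10*log10(R_b) = 91.0000 - 80.7533 = 10.2467 dB
Margin = Eb/N0 - Eb/N0_req = 10.2467 - 12.2 = -1.9533 dB (negative margin: link does not close)

-1.9533 dB


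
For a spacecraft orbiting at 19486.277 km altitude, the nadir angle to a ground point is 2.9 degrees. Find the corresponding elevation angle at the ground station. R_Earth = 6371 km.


r = R_E + alt = 25857.2770 km
Law of sines in the satellite / Earth-center / ground-point triangle:
  sin(nadir)/R_E = sin(90 + el)/r  =>  cos(el) = (r/R_E)*sin(nadir)
cos(el) = (25857.2770 / 6371.0000) * sin(2.9 deg) = 0.205336
el = arccos(0.205336) = 78.1508 deg
(Earth-central angle = 90 - nadir - el = 8.9492 deg)

78.1508 degrees


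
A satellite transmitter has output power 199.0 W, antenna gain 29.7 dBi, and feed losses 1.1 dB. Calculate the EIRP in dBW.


Pt = 199.0 W = 22.9885 dBW
EIRP = Pt_dBW + Gt - losses = 22.9885 + 29.7 - 1.1 = 51.5885 dBW

51.5885 dBW


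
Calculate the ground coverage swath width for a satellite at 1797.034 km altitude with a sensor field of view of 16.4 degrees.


FOV = 16.4 deg = 0.286234 rad
swath = 2 * alt * tan(FOV/2) = 2 * 1797.034 * tan(0.143117)
swath = 2 * 1797.034 * 0.1441022
swath = 517.9131 km

517.9131 km


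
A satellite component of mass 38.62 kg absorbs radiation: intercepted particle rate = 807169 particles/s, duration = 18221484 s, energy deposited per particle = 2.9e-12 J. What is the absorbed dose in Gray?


Total energy deposited = rate * time * E_per
  = 807169 * 18221484 * 2.9e-12 = 42.6527 J
Dose = E_total / mass = 42.6527 / 38.62
Dose = 1.1044 Gy

1.1044 Gy


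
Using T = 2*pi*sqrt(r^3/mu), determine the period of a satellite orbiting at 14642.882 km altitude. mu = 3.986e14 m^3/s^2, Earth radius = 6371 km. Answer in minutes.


r = 21013.8820 km = 2.1013882e+07 m
T = 2*pi*sqrt(r^3/mu) = 2*pi*sqrt(9.279378e+21 / 3.986e14)
T = 30315.9132 s = 505.2652 min

505.2652 minutes


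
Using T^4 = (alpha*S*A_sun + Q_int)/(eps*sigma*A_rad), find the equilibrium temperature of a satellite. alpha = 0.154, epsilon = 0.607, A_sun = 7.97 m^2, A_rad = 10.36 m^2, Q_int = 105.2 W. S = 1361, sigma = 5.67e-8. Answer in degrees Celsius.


Numerator = alpha*S*A_sun + Q_int = 0.154*1361*7.97 + 105.2 = 1775.6642 W
Denominator = eps*sigma*A_rad = 0.607*5.67e-8*10.36 = 3.5655908e-07 W/K^4
T^4 = 4.9799998e+09 K^4
T = 265.6485 K = -7.5015 C

-7.5015 degrees Celsius


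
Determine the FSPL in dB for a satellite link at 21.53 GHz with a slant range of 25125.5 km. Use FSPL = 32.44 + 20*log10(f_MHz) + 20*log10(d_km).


f = 21.53 GHz = 21530.0000 MHz
d = 25125.5 km
FSPL = 32.44 + 20*log10(21530.0000) + 20*log10(25125.5)
FSPL = 32.44 + 86.6609 + 88.0023
FSPL = 207.1032 dB

207.1032 dB


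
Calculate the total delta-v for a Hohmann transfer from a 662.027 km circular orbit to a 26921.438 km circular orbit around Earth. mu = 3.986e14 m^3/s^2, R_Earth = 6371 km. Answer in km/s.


r1 = 7033.0270 km = 7.033027e+06 m
r2 = 33292.4380 km = 3.3292438e+07 m
dv1 = sqrt(mu/r1)*(sqrt(2*r2/(r1+r2)) - 1) = 2145.4565 m/s
dv2 = sqrt(mu/r2)*(1 - sqrt(2*r1/(r1+r2))) = 1416.5743 m/s
total dv = |dv1| + |dv2| = 2145.4565 + 1416.5743 = 3562.0308 m/s = 3.5620 km/s

3.5620 km/s


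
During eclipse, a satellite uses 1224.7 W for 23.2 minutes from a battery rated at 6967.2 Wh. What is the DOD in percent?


E_used = P * t / 60 = 1224.7 * 23.2 / 60 = 473.5507 Wh
DOD = E_used / E_total * 100 = 473.5507 / 6967.2 * 100
DOD = 6.7969 %

6.7969 %


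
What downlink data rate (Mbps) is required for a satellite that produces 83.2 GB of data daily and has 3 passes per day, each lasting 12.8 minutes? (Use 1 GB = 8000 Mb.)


total contact time = 3 * 12.8 * 60 = 2304.0000 s
data = 83.2 GB = 665600.0000 Mb
rate = 665600.0000 / 2304.0000 = 288.8889 Mbps

288.8889 Mbps


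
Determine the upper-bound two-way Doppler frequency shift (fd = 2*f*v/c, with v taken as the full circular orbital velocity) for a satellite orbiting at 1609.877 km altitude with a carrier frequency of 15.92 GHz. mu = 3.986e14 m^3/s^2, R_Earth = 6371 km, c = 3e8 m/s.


r = 7.980877e+06 m
v = sqrt(mu/r) = 7067.1342 m/s (worst-case radial velocity)
f = 15.92 GHz = 1.592e+10 Hz
fd = 2*f*v/c = 2*1.592e+10*7067.1342/3.0e+08
fd = 750058.5098 Hz

750058.5098 Hz


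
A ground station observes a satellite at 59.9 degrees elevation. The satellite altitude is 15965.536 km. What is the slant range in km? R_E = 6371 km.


h = 15965.536 km, el = 59.9 deg
d = -R_E*sin(el) + sqrt((R_E*sin(el))^2 + 2*R_E*h + h^2)
d = -6371.0000*sin(1.0455) + sqrt((6371.0000*0.8651514)^2 + 2*6371.0000*15965.536 + 15965.536^2)
d = 16594.9522 km

16594.9522 km


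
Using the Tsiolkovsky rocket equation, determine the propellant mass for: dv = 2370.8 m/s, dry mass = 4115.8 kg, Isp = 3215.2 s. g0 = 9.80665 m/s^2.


ve = Isp * g0 = 3215.2 * 9.80665 = 31530.341080 m/s
mass ratio = exp(dv/ve) = exp(2370.8/31530.341080) = 1.07809012
m_prop = m_dry * (mr - 1) = 4115.8 * (1.07809012 - 1)
m_prop = 321.4033 kg

321.4033 kg


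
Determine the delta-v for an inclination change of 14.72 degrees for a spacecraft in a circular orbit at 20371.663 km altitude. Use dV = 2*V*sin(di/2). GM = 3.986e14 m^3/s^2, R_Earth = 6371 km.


r = 26742.6630 km = 2.6742663e+07 m
V = sqrt(mu/r) = 3860.7024 m/s
di = 14.72 deg = 0.2569125 rad
dV = 2*V*sin(di/2) = 2*3860.7024*sin(0.1284562)
dV = 989.1370 m/s = 0.989137 km/s

0.9891 km/s


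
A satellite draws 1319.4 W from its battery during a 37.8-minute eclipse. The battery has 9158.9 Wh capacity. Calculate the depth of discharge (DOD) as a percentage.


E_used = P * t / 60 = 1319.4 * 37.8 / 60 = 831.2220 Wh
DOD = E_used / E_total * 100 = 831.2220 / 9158.9 * 100
DOD = 9.0756 %

9.0756 %


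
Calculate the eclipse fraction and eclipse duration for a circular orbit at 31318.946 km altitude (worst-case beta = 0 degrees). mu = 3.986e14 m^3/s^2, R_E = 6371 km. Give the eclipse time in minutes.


r = 37689.9460 km
T = 1213.6634 min
Eclipse fraction = arcsin(R_E/r)/pi = arcsin(6371.0000/37689.9460)/pi
= arcsin(0.1690371)/pi = 0.05406578
Eclipse duration = 0.05406578 * 1213.6634 = 65.6177 min

65.6177 minutes


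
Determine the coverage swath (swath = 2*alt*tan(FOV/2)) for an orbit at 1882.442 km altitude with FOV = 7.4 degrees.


FOV = 7.4 deg = 0.1291544 rad
swath = 2 * alt * tan(FOV/2) = 2 * 1882.442 * tan(0.06457718)
swath = 2 * 1882.442 * 0.0646671
swath = 243.4641 km

243.4641 km


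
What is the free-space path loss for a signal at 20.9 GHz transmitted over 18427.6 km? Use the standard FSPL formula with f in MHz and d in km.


f = 20.9 GHz = 20900.0000 MHz
d = 18427.6 km
FSPL = 32.44 + 20*log10(20900.0000) + 20*log10(18427.6)
FSPL = 32.44 + 86.4029 + 85.3094
FSPL = 204.1523 dB

204.1523 dB


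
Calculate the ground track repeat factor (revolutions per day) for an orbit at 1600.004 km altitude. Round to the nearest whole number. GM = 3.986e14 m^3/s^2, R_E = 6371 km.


r = 7.971004e+06 m
T = 2*pi*sqrt(r^3/mu) = 7082.4051 s = 118.0401 min
revs/day = 1440 / 118.0401 = 12.1992
Rounded: 12 revolutions per day

12 revolutions per day


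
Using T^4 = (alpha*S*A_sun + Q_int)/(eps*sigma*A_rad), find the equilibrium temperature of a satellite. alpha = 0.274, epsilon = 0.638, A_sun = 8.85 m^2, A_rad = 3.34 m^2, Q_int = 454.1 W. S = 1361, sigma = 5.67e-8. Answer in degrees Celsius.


Numerator = alpha*S*A_sun + Q_int = 0.274*1361*8.85 + 454.1 = 3754.3889 W
Denominator = eps*sigma*A_rad = 0.638*5.67e-8*3.34 = 1.2082316e-07 W/K^4
T^4 = 3.107342e+10 K^4
T = 419.8530 K = 146.7030 C

146.7030 degrees Celsius


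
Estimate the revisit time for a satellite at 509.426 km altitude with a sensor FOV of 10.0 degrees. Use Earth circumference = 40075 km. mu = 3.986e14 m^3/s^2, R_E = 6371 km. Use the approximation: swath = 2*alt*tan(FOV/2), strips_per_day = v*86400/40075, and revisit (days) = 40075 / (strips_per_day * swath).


swath = 2*509.426*tan(0.08726646) = 89.1380 km
v = sqrt(mu/r) = 7611.3376 m/s = 7.6113 km/s
strips/day = v*86400/40075 = 7.6113*86400/40075 = 16.4097
coverage/day = strips * swath = 16.4097 * 89.1380 = 1462.7297 km
revisit = 40075 / 1462.7297 = 27.3974 days

27.3974 days


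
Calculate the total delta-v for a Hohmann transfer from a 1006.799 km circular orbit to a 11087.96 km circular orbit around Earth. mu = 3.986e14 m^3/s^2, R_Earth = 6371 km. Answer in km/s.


r1 = 7377.7990 km = 7.377799e+06 m
r2 = 17458.9600 km = 1.745896e+07 m
dv1 = sqrt(mu/r1)*(sqrt(2*r2/(r1+r2)) - 1) = 1364.9894 m/s
dv2 = sqrt(mu/r2)*(1 - sqrt(2*r1/(r1+r2))) = 1095.2424 m/s
total dv = |dv1| + |dv2| = 1364.9894 + 1095.2424 = 2460.2318 m/s = 2.4602 km/s

2.4602 km/s


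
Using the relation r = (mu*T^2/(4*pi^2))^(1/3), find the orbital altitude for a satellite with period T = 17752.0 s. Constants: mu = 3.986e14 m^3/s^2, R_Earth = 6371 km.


T = 17752.0 s
r = (mu*T^2/(4*pi^2))^(1/3) = (3.986e14 * 17752.0^2 / (4*pi^2))^(1/3)
r = 1.4708127e+07 m = 14708.1273 km
alt = r - R_E = 14708.1273 - 6371 = 8337.1273 km

8337.1273 km


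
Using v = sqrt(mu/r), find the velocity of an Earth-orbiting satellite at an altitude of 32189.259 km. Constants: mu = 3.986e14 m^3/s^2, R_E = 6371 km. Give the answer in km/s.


r = R_E + alt = 6371.0 + 32189.259 = 38560.2590 km = 3.8560259e+07 m
v = sqrt(mu/r) = sqrt(3.986e14 / 3.8560259e+07) = 3215.1310 m/s = 3.2151 km/s

3.2151 km/s


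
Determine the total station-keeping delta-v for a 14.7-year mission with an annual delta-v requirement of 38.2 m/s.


dV = rate * years = 38.2 * 14.7
dV = 561.5400 m/s

561.5400 m/s


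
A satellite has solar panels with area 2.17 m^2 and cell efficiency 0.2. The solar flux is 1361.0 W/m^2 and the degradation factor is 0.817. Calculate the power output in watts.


P = area * eta * S * degradation
P = 2.17 * 0.2 * 1361.0 * 0.817
P = 482.5807 W

482.5807 W


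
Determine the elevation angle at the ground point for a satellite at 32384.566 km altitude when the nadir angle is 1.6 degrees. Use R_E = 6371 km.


r = R_E + alt = 38755.5660 km
Law of sines in the satellite / Earth-center / ground-point triangle:
  sin(nadir)/R_E = sin(90 + el)/r  =>  cos(el) = (r/R_E)*sin(nadir)
cos(el) = (38755.5660 / 6371.0000) * sin(1.6 deg) = 0.1698507
el = arccos(0.1698507) = 80.2209 deg
(Earth-central angle = 90 - nadir - el = 8.1791 deg)

80.2209 degrees


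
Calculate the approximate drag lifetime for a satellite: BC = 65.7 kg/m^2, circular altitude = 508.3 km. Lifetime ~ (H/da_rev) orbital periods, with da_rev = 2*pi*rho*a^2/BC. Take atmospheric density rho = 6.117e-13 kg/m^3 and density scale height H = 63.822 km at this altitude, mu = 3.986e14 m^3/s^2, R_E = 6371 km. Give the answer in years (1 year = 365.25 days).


a = R_E + alt = 6879.3000 km = 6.8793e+06 m
da_rev = 2*pi*rho*a^2/BC = 2*pi*6.117e-13*(6.8793e+06)^2/65.7 = 2.768481 m per revolution
N = H/da_rev = 63822.0000 m / 2.768481 m = 23053.0787 revolutions
P = 2*pi*sqrt(a^3/mu) = 5678.4211 s
lifetime = N*P = 23053.0787 * 5678.4211 = 1.3090509e+08 s = 1515.1052 days
years = 1515.1052 / 365.25 = 4.1481 years

4.1481 years


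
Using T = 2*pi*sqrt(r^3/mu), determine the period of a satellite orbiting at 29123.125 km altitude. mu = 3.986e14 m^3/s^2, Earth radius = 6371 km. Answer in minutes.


r = 35494.1250 km = 3.5494125e+07 m
T = 2*pi*sqrt(r^3/mu) = 2*pi*sqrt(4.4716667e+22 / 3.986e14)
T = 66549.6741 s = 1109.1612 min

1109.1612 minutes


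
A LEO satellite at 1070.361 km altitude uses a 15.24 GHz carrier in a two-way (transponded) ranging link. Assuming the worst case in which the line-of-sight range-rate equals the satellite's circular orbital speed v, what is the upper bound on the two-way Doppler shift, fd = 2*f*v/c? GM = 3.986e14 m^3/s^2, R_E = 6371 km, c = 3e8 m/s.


r = 7.441361e+06 m
v = sqrt(mu/r) = 7318.8435 m/s (worst-case radial velocity)
f = 15.24 GHz = 1.524e+10 Hz
fd = 2*f*v/c = 2*1.524e+10*7318.8435/3.0e+08
fd = 743594.4989 Hz

743594.4989 Hz


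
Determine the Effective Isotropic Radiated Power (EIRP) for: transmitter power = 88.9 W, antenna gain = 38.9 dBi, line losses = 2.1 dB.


Pt = 88.9 W = 19.4890 dBW
EIRP = Pt_dBW + Gt - losses = 19.4890 + 38.9 - 2.1 = 56.2890 dBW

56.2890 dBW


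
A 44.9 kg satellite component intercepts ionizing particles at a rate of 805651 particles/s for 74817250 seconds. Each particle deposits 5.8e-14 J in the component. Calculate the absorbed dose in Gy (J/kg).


Total energy deposited = rate * time * E_per
  = 805651 * 74817250 * 5.8e-14 = 3.4960 J
Dose = E_total / mass = 3.4960 / 44.9
Dose = 0.07786286 Gy

0.0779 Gy


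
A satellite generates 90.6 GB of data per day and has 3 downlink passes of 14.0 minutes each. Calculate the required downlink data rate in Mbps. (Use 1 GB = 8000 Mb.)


total contact time = 3 * 14.0 * 60 = 2520.0000 s
data = 90.6 GB = 724800.0000 Mb
rate = 724800.0000 / 2520.0000 = 287.6190 Mbps

287.6190 Mbps


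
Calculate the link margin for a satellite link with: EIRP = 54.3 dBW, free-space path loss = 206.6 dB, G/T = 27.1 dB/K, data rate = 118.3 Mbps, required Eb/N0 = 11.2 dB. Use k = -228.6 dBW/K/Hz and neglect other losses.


C/N0 = EIRP - FSPL + G/T - k = 54.3 - 206.6 + 27.1 - (-228.6)
C/N0 = 103.4000 dB-Hz
R_b = 118.3 Mbps = 1.183e+08 bps -> 10*log10(R_b) = 80.7298 dB-Hz
Eb/N0 = C/N0 - 10*log10(R_b) = 103.4000 - 80.7298 = 22.6702 dB
Margin = Eb/N0 - Eb/N0_req = 22.6702 - 11.2 = 11.4702 dB (link closes)

11.4702 dB


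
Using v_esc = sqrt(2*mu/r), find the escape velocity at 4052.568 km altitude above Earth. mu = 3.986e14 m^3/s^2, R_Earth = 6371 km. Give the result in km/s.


r = 6371.0 + 4052.568 = 10423.5680 km = 1.0423568e+07 m
v_esc = sqrt(2*mu/r) = sqrt(2*3.986e14 / 1.0423568e+07)
v_esc = 8745.3147 m/s = 8.7453 km/s

8.7453 km/s


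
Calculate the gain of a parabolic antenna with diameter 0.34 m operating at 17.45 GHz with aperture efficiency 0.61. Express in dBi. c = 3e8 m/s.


lambda = c/f = 3e8 / 1.745e+10 = 0.01719198 m
G = eta*(pi*D/lambda)^2 = 0.61*(pi*0.34/0.01719198)^2
G = 2354.7010 (linear)
G = 10*log10(2354.7010) = 33.7194 dBi

33.7194 dBi


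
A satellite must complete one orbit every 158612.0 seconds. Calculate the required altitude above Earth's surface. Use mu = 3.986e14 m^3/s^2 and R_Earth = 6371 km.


T = 158612.0 s
r = (mu*T^2/(4*pi^2))^(1/3) = (3.986e14 * 158612.0^2 / (4*pi^2))^(1/3)
r = 6.3331029e+07 m = 63331.0293 km
alt = r - R_E = 63331.0293 - 6371 = 56960.0293 km

56960.0293 km


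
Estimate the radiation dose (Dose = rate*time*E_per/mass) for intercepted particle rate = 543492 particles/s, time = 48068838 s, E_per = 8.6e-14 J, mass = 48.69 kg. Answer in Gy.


Total energy deposited = rate * time * E_per
  = 543492 * 48068838 * 8.6e-14 = 2.2468 J
Dose = E_total / mass = 2.2468 / 48.69
Dose = 0.04614402 Gy

0.0461 Gy


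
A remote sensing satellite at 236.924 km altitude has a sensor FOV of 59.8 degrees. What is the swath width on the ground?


FOV = 59.8 deg = 1.0437 rad
swath = 2 * alt * tan(FOV/2) = 2 * 236.924 * tan(0.5218534)
swath = 2 * 236.924 * 0.5750255
swath = 272.4747 km

272.4747 km


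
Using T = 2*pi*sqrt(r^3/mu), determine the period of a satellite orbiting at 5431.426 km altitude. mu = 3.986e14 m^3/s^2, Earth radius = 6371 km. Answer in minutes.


r = 11802.4260 km = 1.1802426e+07 m
T = 2*pi*sqrt(r^3/mu) = 2*pi*sqrt(1.6440456e+21 / 3.986e14)
T = 12760.5135 s = 212.6752 min

212.6752 minutes


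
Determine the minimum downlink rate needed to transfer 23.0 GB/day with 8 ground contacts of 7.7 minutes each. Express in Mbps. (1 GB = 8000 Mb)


total contact time = 8 * 7.7 * 60 = 3696.0000 s
data = 23.0 GB = 184000.0000 Mb
rate = 184000.0000 / 3696.0000 = 49.7835 Mbps

49.7835 Mbps


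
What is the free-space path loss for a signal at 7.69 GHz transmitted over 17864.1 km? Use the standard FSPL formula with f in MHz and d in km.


f = 7.69 GHz = 7690.0000 MHz
d = 17864.1 km
FSPL = 32.44 + 20*log10(7690.0000) + 20*log10(17864.1)
FSPL = 32.44 + 77.7185 + 85.0396
FSPL = 195.1981 dB

195.1981 dB


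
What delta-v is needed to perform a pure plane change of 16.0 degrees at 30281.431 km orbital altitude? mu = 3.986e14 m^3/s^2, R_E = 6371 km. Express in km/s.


r = 36652.4310 km = 3.6652431e+07 m
V = sqrt(mu/r) = 3297.7464 m/s
di = 16.0 deg = 0.2792527 rad
dV = 2*V*sin(di/2) = 2*3297.7464*sin(0.1396263)
dV = 917.9152 m/s = 0.9179152 km/s

0.9179 km/s


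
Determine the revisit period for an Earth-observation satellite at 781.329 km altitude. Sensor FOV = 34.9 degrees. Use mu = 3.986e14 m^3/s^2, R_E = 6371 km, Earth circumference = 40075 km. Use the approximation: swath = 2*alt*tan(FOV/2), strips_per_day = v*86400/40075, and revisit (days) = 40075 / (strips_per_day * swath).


swath = 2*781.329*tan(0.30456) = 491.2053 km
v = sqrt(mu/r) = 7465.2594 m/s = 7.4653 km/s
strips/day = v*86400/40075 = 7.4653*86400/40075 = 16.0948
coverage/day = strips * swath = 16.0948 * 491.2053 = 7905.8432 km
revisit = 40075 / 7905.8432 = 5.0690 days

5.0690 days


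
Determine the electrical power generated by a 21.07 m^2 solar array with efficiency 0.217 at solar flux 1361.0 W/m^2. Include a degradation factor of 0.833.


P = area * eta * S * degradation
P = 21.07 * 0.217 * 1361.0 * 0.833
P = 5183.5512 W

5183.5512 W


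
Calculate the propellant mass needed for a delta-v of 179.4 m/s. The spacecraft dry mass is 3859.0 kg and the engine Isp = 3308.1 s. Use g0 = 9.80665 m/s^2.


ve = Isp * g0 = 3308.1 * 9.80665 = 32441.378865 m/s
mass ratio = exp(dv/ve) = exp(179.4/32441.378865) = 1.00554529
m_prop = m_dry * (mr - 1) = 3859.0 * (1.00554529 - 1)
m_prop = 21.3993 kg

21.3993 kg


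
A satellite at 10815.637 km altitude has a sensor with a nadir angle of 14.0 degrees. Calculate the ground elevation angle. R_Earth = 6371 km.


r = R_E + alt = 17186.6370 km
Law of sines in the satellite / Earth-center / ground-point triangle:
  sin(nadir)/R_E = sin(90 + el)/r  =>  cos(el) = (r/R_E)*sin(nadir)
cos(el) = (17186.6370 / 6371.0000) * sin(14.0 deg) = 0.6526171
el = arccos(0.6526171) = 49.2608 deg
(Earth-central angle = 90 - nadir - el = 26.7392 deg)

49.2608 degrees


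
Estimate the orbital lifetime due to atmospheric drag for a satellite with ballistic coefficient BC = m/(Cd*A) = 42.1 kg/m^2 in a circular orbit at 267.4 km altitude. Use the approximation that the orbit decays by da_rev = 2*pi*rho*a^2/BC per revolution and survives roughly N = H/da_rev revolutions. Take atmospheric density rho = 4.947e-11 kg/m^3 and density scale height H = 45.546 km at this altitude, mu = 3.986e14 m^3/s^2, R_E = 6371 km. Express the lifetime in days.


a = R_E + alt = 6638.4000 km = 6.6384e+06 m
da_rev = 2*pi*rho*a^2/BC = 2*pi*4.947e-11*(6.6384e+06)^2/42.1 = 325.361767 m per revolution
N = H/da_rev = 45546.0000 m / 325.361767 m = 139.9857 revolutions
P = 2*pi*sqrt(a^3/mu) = 5382.7765 s
lifetime = N*P = 139.9857 * 5382.7765 = 753511.8236 s = 8.7212 days

8.7212 days


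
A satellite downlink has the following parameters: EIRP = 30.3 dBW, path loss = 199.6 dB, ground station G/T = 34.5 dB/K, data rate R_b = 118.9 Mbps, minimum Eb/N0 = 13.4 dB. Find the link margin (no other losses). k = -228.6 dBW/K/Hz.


C/N0 = EIRP - FSPL + G/T - k = 30.3 - 199.6 + 34.5 - (-228.6)
C/N0 = 93.8000 dB-Hz
R_b = 118.9 Mbps = 1.189e+08 bps -> 10*log10(R_b) = 80.7518 dB-Hz
Eb/N0 = C/N0 - 10*log10(R_b) = 93.8000 - 80.7518 = 13.0482 dB
Margin = Eb/N0 - Eb/N0_req = 13.0482 - 13.4 = -0.3518185 dB (negative margin: link does not close)

-0.3518 dB


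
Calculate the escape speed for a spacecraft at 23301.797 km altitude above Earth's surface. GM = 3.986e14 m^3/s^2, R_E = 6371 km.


r = 6371.0 + 23301.797 = 29672.7970 km = 2.9672797e+07 m
v_esc = sqrt(2*mu/r) = sqrt(2*3.986e14 / 2.9672797e+07)
v_esc = 5183.2768 m/s = 5.1833 km/s

5.1833 km/s


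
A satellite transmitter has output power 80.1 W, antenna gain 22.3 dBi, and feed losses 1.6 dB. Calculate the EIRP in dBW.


Pt = 80.1 W = 19.0363 dBW
EIRP = Pt_dBW + Gt - losses = 19.0363 + 22.3 - 1.6 = 39.7363 dBW

39.7363 dBW


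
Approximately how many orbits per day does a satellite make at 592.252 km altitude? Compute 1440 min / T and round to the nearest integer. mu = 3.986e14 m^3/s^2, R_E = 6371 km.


r = 6.963252e+06 m
T = 2*pi*sqrt(r^3/mu) = 5782.6831 s = 96.3781 min
revs/day = 1440 / 96.3781 = 14.9412
Rounded: 15 revolutions per day

15 revolutions per day


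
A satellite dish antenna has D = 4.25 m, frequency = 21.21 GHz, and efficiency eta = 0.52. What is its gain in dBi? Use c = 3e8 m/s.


lambda = c/f = 3e8 / 2.121e+10 = 0.01414427 m
G = eta*(pi*D/lambda)^2 = 0.52*(pi*4.25/0.01414427)^2
G = 463361.3193 (linear)
G = 10*log10(463361.3193) = 56.6592 dBi

56.6592 dBi


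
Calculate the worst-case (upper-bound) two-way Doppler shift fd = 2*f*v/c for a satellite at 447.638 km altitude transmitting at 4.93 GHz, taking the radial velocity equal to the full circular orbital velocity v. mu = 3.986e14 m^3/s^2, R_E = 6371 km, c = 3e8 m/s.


r = 6.818638e+06 m
v = sqrt(mu/r) = 7645.7454 m/s (worst-case radial velocity)
f = 4.93 GHz = 4.93e+09 Hz
fd = 2*f*v/c = 2*4.93e+09*7645.7454/3.0e+08
fd = 251290.1642 Hz

251290.1642 Hz


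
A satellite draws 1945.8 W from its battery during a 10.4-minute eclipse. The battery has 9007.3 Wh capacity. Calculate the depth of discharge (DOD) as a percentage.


E_used = P * t / 60 = 1945.8 * 10.4 / 60 = 337.2720 Wh
DOD = E_used / E_total * 100 = 337.2720 / 9007.3 * 100
DOD = 3.7444 %

3.7444 %


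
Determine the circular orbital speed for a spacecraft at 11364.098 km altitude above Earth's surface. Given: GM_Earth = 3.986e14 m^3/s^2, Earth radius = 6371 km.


r = R_E + alt = 6371.0 + 11364.098 = 17735.0980 km = 1.7735098e+07 m
v = sqrt(mu/r) = sqrt(3.986e14 / 1.7735098e+07) = 4740.8024 m/s = 4.7408 km/s

4.7408 km/s


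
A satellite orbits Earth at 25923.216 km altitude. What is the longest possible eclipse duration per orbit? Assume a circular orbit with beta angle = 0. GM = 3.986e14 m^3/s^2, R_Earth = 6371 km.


r = 32294.2160 km
T = 962.6027 min
Eclipse fraction = arcsin(R_E/r)/pi = arcsin(6371.0000/32294.2160)/pi
= arcsin(0.1972799)/pi = 0.06321078
Eclipse duration = 0.06321078 * 962.6027 = 60.8469 min

60.8469 minutes


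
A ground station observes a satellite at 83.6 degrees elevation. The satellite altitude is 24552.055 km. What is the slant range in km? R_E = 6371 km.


h = 24552.055 km, el = 83.6 deg
d = -R_E*sin(el) + sqrt((R_E*sin(el))^2 + 2*R_E*h + h^2)
d = -6371.0000*sin(1.4591) + sqrt((6371.0000*0.9937679)^2 + 2*6371.0000*24552.055 + 24552.055^2)
d = 24583.6038 km

24583.6038 km


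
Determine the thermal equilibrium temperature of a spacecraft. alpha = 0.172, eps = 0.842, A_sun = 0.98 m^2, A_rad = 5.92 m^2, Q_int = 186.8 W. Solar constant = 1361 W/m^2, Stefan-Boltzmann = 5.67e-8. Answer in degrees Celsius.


Numerator = alpha*S*A_sun + Q_int = 0.172*1361*0.98 + 186.8 = 416.2102 W
Denominator = eps*sigma*A_rad = 0.842*5.67e-8*5.92 = 2.8262909e-07 W/K^4
T^4 = 1.4726374e+09 K^4
T = 195.8953 K = -77.2547 C

-77.2547 degrees Celsius


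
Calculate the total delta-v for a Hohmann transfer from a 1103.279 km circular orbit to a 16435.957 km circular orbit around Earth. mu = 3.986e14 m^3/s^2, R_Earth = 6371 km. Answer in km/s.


r1 = 7474.2790 km = 7.474279e+06 m
r2 = 22806.9570 km = 2.2806957e+07 m
dv1 = sqrt(mu/r1)*(sqrt(2*r2/(r1+r2)) - 1) = 1660.1356 m/s
dv2 = sqrt(mu/r2)*(1 - sqrt(2*r1/(r1+r2))) = 1243.2682 m/s
total dv = |dv1| + |dv2| = 1660.1356 + 1243.2682 = 2903.4038 m/s = 2.9034 km/s

2.9034 km/s


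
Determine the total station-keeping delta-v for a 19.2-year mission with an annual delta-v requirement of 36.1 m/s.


dV = rate * years = 36.1 * 19.2
dV = 693.1200 m/s

693.1200 m/s


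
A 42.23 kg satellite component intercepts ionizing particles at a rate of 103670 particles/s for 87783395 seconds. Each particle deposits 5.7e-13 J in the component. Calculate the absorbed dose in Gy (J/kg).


Total energy deposited = rate * time * E_per
  = 103670 * 87783395 * 5.7e-13 = 5.1873 J
Dose = E_total / mass = 5.1873 / 42.23
Dose = 0.1228342 Gy

0.1228 Gy


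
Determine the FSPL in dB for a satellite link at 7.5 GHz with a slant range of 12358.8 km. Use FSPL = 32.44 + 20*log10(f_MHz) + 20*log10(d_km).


f = 7.5 GHz = 7500.0000 MHz
d = 12358.8 km
FSPL = 32.44 + 20*log10(7500.0000) + 20*log10(12358.8)
FSPL = 32.44 + 77.5012 + 81.8395
FSPL = 191.7808 dB

191.7808 dB


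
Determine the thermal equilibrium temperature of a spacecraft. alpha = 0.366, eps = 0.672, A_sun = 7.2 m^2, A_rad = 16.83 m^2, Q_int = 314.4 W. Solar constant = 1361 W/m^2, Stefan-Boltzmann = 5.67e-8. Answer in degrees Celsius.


Numerator = alpha*S*A_sun + Q_int = 0.366*1361*7.2 + 314.4 = 3900.9072 W
Denominator = eps*sigma*A_rad = 0.672*5.67e-8*16.83 = 6.4126339e-07 W/K^4
T^4 = 6.083159e+09 K^4
T = 279.2751 K = 6.1251 C

6.1251 degrees Celsius


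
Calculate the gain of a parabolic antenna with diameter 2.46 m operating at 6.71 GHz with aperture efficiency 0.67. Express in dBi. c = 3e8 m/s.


lambda = c/f = 3e8 / 6.71e+09 = 0.04470939 m
G = eta*(pi*D/lambda)^2 = 0.67*(pi*2.46/0.04470939)^2
G = 20019.2265 (linear)
G = 10*log10(20019.2265) = 43.0145 dBi

43.0145 dBi


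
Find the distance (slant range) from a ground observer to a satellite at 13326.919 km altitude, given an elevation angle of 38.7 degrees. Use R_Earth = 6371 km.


h = 13326.919 km, el = 38.7 deg
d = -R_E*sin(el) + sqrt((R_E*sin(el))^2 + 2*R_E*h + h^2)
d = -6371.0000*sin(0.6754424) + sqrt((6371.0000*0.6252427)^2 + 2*6371.0000*13326.919 + 13326.919^2)
d = 15076.6424 km

15076.6424 km


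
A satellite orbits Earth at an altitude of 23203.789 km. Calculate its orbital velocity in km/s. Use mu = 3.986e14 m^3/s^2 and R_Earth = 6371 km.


r = R_E + alt = 6371.0 + 23203.789 = 29574.7890 km = 2.9574789e+07 m
v = sqrt(mu/r) = sqrt(3.986e14 / 2.9574789e+07) = 3671.1981 m/s = 3.6712 km/s

3.6712 km/s


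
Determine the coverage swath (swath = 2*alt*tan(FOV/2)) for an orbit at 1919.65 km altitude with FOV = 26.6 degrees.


FOV = 26.6 deg = 0.4642576 rad
swath = 2 * alt * tan(FOV/2) = 2 * 1919.65 * tan(0.2321288)
swath = 2 * 1919.65 * 0.23639
swath = 907.5721 km

907.5721 km


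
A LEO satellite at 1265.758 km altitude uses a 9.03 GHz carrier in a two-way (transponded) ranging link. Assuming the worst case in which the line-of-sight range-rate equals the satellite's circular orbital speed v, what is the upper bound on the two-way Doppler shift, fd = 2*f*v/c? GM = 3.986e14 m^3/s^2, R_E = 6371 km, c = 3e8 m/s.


r = 7.636758e+06 m
v = sqrt(mu/r) = 7224.6054 m/s (worst-case radial velocity)
f = 9.03 GHz = 9.03e+09 Hz
fd = 2*f*v/c = 2*9.03e+09*7224.6054/3.0e+08
fd = 434921.2466 Hz

434921.2466 Hz


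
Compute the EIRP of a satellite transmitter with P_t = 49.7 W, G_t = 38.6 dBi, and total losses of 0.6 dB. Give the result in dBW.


Pt = 49.7 W = 16.9636 dBW
EIRP = Pt_dBW + Gt - losses = 16.9636 + 38.6 - 0.6 = 54.9636 dBW

54.9636 dBW


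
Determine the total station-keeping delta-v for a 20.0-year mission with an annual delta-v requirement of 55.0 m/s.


dV = rate * years = 55.0 * 20.0
dV = 1100.0000 m/s

1100.0000 m/s


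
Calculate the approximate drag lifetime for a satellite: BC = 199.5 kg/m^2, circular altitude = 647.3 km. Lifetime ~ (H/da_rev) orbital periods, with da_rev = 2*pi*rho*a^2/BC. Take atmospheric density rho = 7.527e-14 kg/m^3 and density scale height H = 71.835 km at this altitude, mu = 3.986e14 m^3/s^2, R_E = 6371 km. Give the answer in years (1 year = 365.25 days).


a = R_E + alt = 7018.3000 km = 7.0183e+06 m
da_rev = 2*pi*rho*a^2/BC = 2*pi*7.527e-14*(7.0183e+06)^2/199.5 = 0.116767704 m per revolution
N = H/da_rev = 71835.0000 m / 0.116767704 m = 615195.7903 revolutions
P = 2*pi*sqrt(a^3/mu) = 5851.3909 s
lifetime = N*P = 615195.7903 * 5851.3909 = 3.5997511e+09 s = 41663.7855 days
years = 41663.7855 / 365.25 = 114.0692 years

114.0692 years


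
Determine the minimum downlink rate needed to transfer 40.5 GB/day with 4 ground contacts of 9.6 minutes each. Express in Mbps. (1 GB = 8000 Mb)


total contact time = 4 * 9.6 * 60 = 2304.0000 s
data = 40.5 GB = 324000.0000 Mb
rate = 324000.0000 / 2304.0000 = 140.6250 Mbps

140.6250 Mbps


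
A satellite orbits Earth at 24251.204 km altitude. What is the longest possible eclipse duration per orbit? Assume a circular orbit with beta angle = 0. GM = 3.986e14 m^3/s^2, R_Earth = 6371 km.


r = 30622.2040 km
T = 888.8217 min
Eclipse fraction = arcsin(R_E/r)/pi = arcsin(6371.0000/30622.2040)/pi
= arcsin(0.2080516)/pi = 0.06671221
Eclipse duration = 0.06671221 * 888.8217 = 59.2953 min

59.2953 minutes


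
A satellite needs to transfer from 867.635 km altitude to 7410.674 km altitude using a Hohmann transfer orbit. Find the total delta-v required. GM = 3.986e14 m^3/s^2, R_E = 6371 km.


r1 = 7238.6350 km = 7.238635e+06 m
r2 = 13781.6740 km = 1.3781674e+07 m
dv1 = sqrt(mu/r1)*(sqrt(2*r2/(r1+r2)) - 1) = 1076.7914 m/s
dv2 = sqrt(mu/r2)*(1 - sqrt(2*r1/(r1+r2))) = 914.8115 m/s
total dv = |dv1| + |dv2| = 1076.7914 + 914.8115 = 1991.6029 m/s = 1.9916 km/s

1.9916 km/s


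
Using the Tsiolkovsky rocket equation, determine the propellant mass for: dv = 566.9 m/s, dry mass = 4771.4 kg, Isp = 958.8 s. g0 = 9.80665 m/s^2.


ve = Isp * g0 = 958.8 * 9.80665 = 9402.616020 m/s
mass ratio = exp(dv/ve) = exp(566.9/9402.616020) = 1.06214636
m_prop = m_dry * (mr - 1) = 4771.4 * (1.06214636 - 1)
m_prop = 296.5252 kg

296.5252 kg


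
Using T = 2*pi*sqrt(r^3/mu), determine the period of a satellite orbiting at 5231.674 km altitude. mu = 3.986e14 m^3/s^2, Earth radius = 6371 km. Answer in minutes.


r = 11602.6740 km = 1.1602674e+07 m
T = 2*pi*sqrt(r^3/mu) = 2*pi*sqrt(1.5619757e+21 / 3.986e14)
T = 12437.9371 s = 207.2990 min

207.2990 minutes


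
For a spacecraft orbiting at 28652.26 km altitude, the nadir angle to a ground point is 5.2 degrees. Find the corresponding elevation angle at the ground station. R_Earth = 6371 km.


r = R_E + alt = 35023.2600 km
Law of sines in the satellite / Earth-center / ground-point triangle:
  sin(nadir)/R_E = sin(90 + el)/r  =>  cos(el) = (r/R_E)*sin(nadir)
cos(el) = (35023.2600 / 6371.0000) * sin(5.2 deg) = 0.4982339
el = arccos(0.4982339) = 60.1168 deg
(Earth-central angle = 90 - nadir - el = 24.6832 deg)

60.1168 degrees


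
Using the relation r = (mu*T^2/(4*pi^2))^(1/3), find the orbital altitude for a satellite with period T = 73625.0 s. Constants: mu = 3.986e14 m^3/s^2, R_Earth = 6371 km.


T = 73625.0 s
r = (mu*T^2/(4*pi^2))^(1/3) = (3.986e14 * 73625.0^2 / (4*pi^2))^(1/3)
r = 3.7967272e+07 m = 37967.2718 km
alt = r - R_E = 37967.2718 - 6371 = 31596.2718 km

31596.2718 km


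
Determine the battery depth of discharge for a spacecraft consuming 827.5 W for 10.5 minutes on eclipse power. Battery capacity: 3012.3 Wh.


E_used = P * t / 60 = 827.5 * 10.5 / 60 = 144.8125 Wh
DOD = E_used / E_total * 100 = 144.8125 / 3012.3 * 100
DOD = 4.8074 %

4.8074 %


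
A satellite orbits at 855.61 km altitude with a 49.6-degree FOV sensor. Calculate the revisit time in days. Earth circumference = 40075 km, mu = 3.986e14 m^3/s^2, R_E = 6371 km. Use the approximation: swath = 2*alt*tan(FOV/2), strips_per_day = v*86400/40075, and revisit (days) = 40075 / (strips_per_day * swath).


swath = 2*855.61*tan(0.4328417) = 790.6946 km
v = sqrt(mu/r) = 7426.7933 m/s = 7.4268 km/s
strips/day = v*86400/40075 = 7.4268*86400/40075 = 16.0119
coverage/day = strips * swath = 16.0119 * 790.6946 = 12660.4852 km
revisit = 40075 / 12660.4852 = 3.1654 days

3.1654 days


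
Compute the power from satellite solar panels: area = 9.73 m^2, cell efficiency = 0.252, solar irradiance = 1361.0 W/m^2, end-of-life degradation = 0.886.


P = area * eta * S * degradation
P = 9.73 * 0.252 * 1361.0 * 0.886
P = 2956.6862 W

2956.6862 W


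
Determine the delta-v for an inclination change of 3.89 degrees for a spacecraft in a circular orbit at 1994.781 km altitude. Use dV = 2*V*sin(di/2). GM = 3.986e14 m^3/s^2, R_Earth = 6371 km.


r = 8365.7810 km = 8.365781e+06 m
V = sqrt(mu/r) = 6902.6428 m/s
di = 3.89 deg = 0.06789331 rad
dV = 2*V*sin(di/2) = 2*6902.6428*sin(0.03394665)
dV = 468.5533 m/s = 0.4685533 km/s

0.4686 km/s


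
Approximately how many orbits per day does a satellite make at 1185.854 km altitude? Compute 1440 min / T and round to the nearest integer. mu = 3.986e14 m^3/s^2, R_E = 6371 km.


r = 7.556854e+06 m
T = 2*pi*sqrt(r^3/mu) = 6537.6666 s = 108.9611 min
revs/day = 1440 / 108.9611 = 13.2157
Rounded: 13 revolutions per day

13 revolutions per day


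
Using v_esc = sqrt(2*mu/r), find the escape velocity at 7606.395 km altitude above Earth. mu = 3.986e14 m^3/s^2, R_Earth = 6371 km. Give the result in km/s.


r = 6371.0 + 7606.395 = 13977.3950 km = 1.3977395e+07 m
v_esc = sqrt(2*mu/r) = sqrt(2*3.986e14 / 1.3977395e+07)
v_esc = 7552.1486 m/s = 7.5521 km/s

7.5521 km/s


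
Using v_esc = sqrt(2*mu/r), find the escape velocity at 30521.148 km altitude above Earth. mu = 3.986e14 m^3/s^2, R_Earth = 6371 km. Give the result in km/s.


r = 6371.0 + 30521.148 = 36892.1480 km = 3.6892148e+07 m
v_esc = sqrt(2*mu/r) = sqrt(2*3.986e14 / 3.6892148e+07)
v_esc = 4648.5411 m/s = 4.6485 km/s

4.6485 km/s


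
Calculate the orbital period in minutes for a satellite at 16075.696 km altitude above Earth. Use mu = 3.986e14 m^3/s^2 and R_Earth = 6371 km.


r = 22446.6960 km = 2.2446696e+07 m
T = 2*pi*sqrt(r^3/mu) = 2*pi*sqrt(1.1309861e+22 / 3.986e14)
T = 33468.7782 s = 557.8130 min

557.8130 minutes


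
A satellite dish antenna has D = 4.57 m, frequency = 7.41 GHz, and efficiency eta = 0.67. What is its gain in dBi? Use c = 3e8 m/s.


lambda = c/f = 3e8 / 7.41e+09 = 0.04048583 m
G = eta*(pi*D/lambda)^2 = 0.67*(pi*4.57/0.04048583)^2
G = 84256.0034 (linear)
G = 10*log10(84256.0034) = 49.2560 dBi

49.2560 dBi


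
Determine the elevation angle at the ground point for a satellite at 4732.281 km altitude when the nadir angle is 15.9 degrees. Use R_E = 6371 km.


r = R_E + alt = 11103.2810 km
Law of sines in the satellite / Earth-center / ground-point triangle:
  sin(nadir)/R_E = sin(90 + el)/r  =>  cos(el) = (r/R_E)*sin(nadir)
cos(el) = (11103.2810 / 6371.0000) * sin(15.9 deg) = 0.4774519
el = arccos(0.4774519) = 61.4809 deg
(Earth-central angle = 90 - nadir - el = 12.6191 deg)

61.4809 degrees


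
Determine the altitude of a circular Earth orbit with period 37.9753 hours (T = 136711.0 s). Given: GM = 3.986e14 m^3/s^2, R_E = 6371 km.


T = 136711.0 s
r = (mu*T^2/(4*pi^2))^(1/3) = (3.986e14 * 136711.0^2 / (4*pi^2))^(1/3)
r = 5.7358109e+07 m = 57358.1091 km
alt = r - R_E = 57358.1091 - 6371 = 50987.1091 km

50987.1091 km


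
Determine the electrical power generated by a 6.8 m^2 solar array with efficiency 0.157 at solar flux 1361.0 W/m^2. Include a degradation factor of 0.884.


P = area * eta * S * degradation
P = 6.8 * 0.157 * 1361.0 * 0.884
P = 1284.4552 W

1284.4552 W


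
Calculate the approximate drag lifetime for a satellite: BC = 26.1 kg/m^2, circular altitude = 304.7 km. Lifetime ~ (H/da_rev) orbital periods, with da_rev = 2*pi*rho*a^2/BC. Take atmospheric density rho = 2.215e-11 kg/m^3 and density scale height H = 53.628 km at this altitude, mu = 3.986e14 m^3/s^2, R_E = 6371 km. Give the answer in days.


a = R_E + alt = 6675.7000 km = 6.6757e+06 m
da_rev = 2*pi*rho*a^2/BC = 2*pi*2.215e-11*(6.6757e+06)^2/26.1 = 237.632980 m per revolution
N = H/da_rev = 53628.0000 m / 237.632980 m = 225.6757 revolutions
P = 2*pi*sqrt(a^3/mu) = 5428.2075 s
lifetime = N*P = 225.6757 * 5428.2075 = 1.2250148e+06 s = 14.1784 days

14.1784 days


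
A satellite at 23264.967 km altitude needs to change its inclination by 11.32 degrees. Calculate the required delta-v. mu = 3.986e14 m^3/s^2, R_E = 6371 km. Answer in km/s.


r = 29635.9670 km = 2.9635967e+07 m
V = sqrt(mu/r) = 3667.4069 m/s
di = 11.32 deg = 0.1975713 rad
dV = 2*V*sin(di/2) = 2*3667.4069*sin(0.09878564)
dV = 723.3963 m/s = 0.7233963 km/s

0.7234 km/s


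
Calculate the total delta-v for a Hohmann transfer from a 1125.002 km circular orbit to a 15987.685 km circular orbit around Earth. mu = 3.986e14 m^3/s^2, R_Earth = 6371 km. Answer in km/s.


r1 = 7496.0020 km = 7.496002e+06 m
r2 = 22358.6850 km = 2.2358685e+07 m
dv1 = sqrt(mu/r1)*(sqrt(2*r2/(r1+r2)) - 1) = 1632.4165 m/s
dv2 = sqrt(mu/r2)*(1 - sqrt(2*r1/(r1+r2))) = 1230.2135 m/s
total dv = |dv1| + |dv2| = 1632.4165 + 1230.2135 = 2862.6301 m/s = 2.8626 km/s

2.8626 km/s
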